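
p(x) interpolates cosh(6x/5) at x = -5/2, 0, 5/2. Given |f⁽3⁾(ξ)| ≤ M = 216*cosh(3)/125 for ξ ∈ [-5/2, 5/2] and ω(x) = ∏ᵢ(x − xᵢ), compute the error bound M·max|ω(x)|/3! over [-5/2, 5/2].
sqrt(3)*cosh(3)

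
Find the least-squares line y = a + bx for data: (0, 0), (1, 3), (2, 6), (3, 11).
a = -2/5, b = 18/5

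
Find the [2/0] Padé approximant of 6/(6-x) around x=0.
x**2/36 + x/6 + 1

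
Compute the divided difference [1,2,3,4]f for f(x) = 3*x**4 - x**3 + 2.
29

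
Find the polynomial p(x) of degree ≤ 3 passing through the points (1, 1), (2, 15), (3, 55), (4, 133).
2*x**3 + x**2 - 3*x + 1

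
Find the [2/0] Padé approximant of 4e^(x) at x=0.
2*x**2 + 4*x + 4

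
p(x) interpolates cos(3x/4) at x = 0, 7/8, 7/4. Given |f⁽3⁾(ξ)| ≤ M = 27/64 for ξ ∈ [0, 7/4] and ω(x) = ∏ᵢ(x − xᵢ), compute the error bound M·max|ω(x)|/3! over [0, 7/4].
343*sqrt(3)/32768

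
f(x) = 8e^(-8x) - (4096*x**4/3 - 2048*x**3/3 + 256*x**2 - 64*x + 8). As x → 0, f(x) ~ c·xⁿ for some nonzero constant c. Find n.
5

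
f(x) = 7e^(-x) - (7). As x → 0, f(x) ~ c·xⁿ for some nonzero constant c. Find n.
1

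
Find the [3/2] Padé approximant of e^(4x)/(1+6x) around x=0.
(4288*x**3/1455 + 1992*x**2/485 + 294*x/97 + 1)/(-2828*x**2/485 + 488*x/97 + 1)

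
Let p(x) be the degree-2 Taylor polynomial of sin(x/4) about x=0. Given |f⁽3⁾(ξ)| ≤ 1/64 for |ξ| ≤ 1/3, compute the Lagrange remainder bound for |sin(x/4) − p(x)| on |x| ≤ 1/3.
1/10368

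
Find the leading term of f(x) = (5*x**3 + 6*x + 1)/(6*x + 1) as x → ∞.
5*x**2/6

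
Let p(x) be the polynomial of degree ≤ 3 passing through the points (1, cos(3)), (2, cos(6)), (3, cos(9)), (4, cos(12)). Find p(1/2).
35*cos(3)/16 - 35*cos(6)/16 + 21*cos(9)/16 - 5*cos(12)/16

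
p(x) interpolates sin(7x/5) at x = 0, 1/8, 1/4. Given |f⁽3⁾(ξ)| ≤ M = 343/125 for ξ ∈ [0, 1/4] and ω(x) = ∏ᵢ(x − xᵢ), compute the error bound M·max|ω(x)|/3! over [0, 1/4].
343*sqrt(3)/1728000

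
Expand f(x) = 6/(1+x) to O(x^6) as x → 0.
6 - 6*x + 6*x**2 - 6*x**3 + 6*x**4 - 6*x**5 + O(x**6)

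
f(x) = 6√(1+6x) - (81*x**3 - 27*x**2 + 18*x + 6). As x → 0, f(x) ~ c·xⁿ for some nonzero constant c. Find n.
4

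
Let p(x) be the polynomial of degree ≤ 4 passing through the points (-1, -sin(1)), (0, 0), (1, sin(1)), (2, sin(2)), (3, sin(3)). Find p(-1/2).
-105*sin(1)/128 - 5*sin(3)/128 + 7*sin(2)/32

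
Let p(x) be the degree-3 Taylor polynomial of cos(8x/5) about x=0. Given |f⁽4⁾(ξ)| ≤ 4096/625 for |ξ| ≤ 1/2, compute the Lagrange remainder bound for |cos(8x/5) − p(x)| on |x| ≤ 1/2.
32/1875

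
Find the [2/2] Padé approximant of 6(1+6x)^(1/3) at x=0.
(56*x**2 + 42*x + 6)/(10*x**2/3 + 5*x + 1)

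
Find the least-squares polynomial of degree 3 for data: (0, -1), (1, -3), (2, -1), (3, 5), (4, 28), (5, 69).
-143/126 + (-31/756)x + (-281/126)x² + (109/108)x³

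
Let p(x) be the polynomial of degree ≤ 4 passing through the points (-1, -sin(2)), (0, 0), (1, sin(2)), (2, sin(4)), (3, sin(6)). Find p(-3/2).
35*sin(6)/128 + 63*sin(2)/128 - 45*sin(4)/32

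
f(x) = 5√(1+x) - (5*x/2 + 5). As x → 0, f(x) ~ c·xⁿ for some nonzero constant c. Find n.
2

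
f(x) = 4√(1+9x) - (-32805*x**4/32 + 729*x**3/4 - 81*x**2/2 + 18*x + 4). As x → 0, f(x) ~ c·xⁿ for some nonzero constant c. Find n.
5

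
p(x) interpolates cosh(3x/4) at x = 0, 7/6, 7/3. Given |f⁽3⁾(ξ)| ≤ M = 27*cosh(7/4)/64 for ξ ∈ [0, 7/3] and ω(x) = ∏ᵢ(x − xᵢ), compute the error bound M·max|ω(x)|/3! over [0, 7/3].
343*sqrt(3)*cosh(7/4)/13824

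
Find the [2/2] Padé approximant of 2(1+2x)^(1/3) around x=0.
(56*x**2/27 + 14*x/3 + 2)/(10*x**2/27 + 5*x/3 + 1)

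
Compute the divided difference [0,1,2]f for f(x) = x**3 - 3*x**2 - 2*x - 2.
0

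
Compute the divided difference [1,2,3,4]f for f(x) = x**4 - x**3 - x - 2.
9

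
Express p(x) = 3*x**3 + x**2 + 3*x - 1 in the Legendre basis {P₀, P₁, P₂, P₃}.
(-2/3)P₀ + (24/5)P₁ + (2/3)P₂ + (6/5)P₃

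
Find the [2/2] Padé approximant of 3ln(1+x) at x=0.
3*x*(x + 2)/(2*(x**2/6 + x + 1))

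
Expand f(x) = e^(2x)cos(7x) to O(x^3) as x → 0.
1 + 2*x - 45*x**2/2 + O(x**3)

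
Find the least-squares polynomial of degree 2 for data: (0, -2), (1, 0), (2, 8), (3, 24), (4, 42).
-16/7 + (-8/35)x + (20/7)x²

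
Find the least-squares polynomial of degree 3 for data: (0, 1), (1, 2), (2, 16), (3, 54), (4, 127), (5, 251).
53/63 + (-34/189)x + (-73/252)x² + (223/108)x³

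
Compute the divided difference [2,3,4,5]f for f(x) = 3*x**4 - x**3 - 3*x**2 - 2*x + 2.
41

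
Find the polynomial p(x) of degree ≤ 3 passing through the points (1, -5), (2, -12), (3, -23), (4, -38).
-2*x**2 - x - 2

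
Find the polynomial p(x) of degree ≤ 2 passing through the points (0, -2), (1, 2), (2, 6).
4*x - 2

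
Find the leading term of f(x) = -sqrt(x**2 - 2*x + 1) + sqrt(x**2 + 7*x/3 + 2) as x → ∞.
13/6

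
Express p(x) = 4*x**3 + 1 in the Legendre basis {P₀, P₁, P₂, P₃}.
P₀ + (12/5)P₁ + (8/5)P₃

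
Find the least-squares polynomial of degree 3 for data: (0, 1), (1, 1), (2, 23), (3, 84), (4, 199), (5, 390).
6/7 + (-89/21)x + (51/28)x² + (35/12)x³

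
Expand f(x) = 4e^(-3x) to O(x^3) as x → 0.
4 - 12*x + 18*x**2 + O(x**3)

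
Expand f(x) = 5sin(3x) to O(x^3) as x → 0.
15*x + O(x**3)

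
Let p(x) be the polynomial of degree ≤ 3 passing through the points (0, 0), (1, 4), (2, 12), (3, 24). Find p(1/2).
3/2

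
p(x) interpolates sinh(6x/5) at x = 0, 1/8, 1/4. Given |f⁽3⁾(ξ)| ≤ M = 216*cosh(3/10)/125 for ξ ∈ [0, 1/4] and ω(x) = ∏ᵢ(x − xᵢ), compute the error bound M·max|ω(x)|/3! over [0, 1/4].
sqrt(3)*cosh(3/10)/8000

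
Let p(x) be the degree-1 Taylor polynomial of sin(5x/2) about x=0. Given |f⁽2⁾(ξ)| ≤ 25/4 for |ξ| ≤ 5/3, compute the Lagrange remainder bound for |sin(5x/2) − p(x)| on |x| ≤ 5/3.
625/72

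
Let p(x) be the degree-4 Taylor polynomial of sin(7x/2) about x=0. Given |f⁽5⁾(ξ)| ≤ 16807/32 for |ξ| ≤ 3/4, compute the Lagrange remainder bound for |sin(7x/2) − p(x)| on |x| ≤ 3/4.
1361367/1310720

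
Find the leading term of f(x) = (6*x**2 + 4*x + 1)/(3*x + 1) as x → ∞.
2*x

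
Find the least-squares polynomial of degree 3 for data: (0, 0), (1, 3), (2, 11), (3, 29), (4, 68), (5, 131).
1/63 + (601/189)x + (-83/63)x² + (32/27)x³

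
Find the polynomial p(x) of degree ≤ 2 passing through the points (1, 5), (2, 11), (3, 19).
x**2 + 3*x + 1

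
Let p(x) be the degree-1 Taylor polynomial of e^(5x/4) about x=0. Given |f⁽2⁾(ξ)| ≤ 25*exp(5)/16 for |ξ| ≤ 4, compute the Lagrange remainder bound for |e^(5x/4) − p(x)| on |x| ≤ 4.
25*exp(5)/2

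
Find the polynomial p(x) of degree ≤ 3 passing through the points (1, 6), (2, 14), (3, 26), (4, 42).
2*x**2 + 2*x + 2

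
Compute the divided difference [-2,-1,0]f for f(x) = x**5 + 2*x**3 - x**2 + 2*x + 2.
-22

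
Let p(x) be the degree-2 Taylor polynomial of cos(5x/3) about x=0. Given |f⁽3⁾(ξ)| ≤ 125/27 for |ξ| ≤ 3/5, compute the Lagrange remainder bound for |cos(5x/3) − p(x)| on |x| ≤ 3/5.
1/6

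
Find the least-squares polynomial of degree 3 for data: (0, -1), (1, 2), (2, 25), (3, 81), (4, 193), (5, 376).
-8/7 + (11/14)x + (-1/14)x² + (3)x³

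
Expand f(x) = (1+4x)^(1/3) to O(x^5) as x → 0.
1 + 4*x/3 - 16*x**2/9 + 320*x**3/81 - 2560*x**4/243 + O(x**5)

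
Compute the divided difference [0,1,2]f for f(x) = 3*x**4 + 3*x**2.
24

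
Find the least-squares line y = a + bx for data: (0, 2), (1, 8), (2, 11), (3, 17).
a = 23/10, b = 24/5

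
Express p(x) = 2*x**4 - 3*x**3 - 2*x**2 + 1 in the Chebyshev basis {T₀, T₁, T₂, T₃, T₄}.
(3/4)T₀ + (-9/4)T₁ + (-3/4)T₃ + (1/4)T₄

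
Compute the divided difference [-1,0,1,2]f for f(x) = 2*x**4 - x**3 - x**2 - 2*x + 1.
3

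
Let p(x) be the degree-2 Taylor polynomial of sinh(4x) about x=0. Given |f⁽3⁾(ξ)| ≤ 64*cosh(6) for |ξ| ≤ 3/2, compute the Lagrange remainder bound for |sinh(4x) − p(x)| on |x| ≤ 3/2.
36*cosh(6)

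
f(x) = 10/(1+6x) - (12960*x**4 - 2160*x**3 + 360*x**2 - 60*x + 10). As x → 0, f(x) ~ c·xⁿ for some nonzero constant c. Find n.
5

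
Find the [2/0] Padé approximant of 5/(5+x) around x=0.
x**2/25 - x/5 + 1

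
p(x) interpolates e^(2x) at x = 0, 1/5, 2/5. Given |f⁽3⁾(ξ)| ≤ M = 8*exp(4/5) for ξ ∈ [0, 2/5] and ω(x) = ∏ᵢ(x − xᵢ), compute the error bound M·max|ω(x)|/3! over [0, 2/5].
8*sqrt(3)*exp(4/5)/3375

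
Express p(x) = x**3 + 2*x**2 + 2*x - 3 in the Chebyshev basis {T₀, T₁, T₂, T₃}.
(-2)T₀ + (11/4)T₁ + T₂ + (1/4)T₃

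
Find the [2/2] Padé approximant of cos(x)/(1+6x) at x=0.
(-427*x**2/852 + x/71 + 1)/(x**2/12 + 427*x/71 + 1)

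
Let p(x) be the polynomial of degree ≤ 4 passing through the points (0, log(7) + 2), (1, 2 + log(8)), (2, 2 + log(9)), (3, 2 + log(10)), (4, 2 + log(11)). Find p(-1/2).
log(11907*11**(35/128)*2**(3/4)*3**(29/32)*5**(19/32)*7**(59/128)/102400) + 2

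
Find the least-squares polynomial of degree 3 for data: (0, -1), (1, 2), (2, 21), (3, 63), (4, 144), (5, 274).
-7/6 + (211/252)x + (41/42)x² + (71/36)x³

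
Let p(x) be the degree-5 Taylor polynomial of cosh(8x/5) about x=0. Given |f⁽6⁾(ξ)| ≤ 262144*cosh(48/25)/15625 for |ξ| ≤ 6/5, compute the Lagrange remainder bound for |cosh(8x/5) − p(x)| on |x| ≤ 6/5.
84934656*cosh(48/25)/1220703125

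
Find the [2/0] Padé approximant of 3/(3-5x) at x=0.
25*x**2/9 + 5*x/3 + 1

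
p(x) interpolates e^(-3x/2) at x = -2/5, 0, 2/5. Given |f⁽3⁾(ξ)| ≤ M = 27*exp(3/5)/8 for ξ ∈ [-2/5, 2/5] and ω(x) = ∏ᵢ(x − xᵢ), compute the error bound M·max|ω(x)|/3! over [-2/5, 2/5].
sqrt(3)*exp(3/5)/125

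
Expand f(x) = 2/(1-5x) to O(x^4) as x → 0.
2 + 10*x + 50*x**2 + 250*x**3 + O(x**4)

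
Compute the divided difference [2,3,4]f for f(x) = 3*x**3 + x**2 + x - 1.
28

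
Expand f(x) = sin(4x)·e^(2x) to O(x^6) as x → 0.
4*x + 8*x**2 - 8*x**3/3 - 16*x**4 - 152*x**5/15 + O(x**6)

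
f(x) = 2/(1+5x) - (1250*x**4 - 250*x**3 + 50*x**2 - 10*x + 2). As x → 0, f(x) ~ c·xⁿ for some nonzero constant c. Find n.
5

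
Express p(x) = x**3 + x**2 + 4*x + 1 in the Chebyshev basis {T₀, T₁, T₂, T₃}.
(3/2)T₀ + (19/4)T₁ + (1/2)T₂ + (1/4)T₃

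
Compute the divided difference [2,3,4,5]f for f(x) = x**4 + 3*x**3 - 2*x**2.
17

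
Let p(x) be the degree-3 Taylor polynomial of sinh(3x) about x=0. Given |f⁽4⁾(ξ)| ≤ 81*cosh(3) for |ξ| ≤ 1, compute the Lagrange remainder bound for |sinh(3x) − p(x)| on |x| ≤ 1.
27*cosh(3)/8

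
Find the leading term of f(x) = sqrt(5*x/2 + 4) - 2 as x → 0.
5*x/8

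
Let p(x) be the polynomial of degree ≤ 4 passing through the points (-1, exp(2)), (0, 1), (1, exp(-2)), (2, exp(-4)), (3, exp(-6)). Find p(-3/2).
(-420*exp(6) - 180*exp(2) + 35 + 378*exp(4) + 315*exp(8))*exp(-6)/128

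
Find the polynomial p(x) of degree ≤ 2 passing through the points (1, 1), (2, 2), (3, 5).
x**2 - 2*x + 2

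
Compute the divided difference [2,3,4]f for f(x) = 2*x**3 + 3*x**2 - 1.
21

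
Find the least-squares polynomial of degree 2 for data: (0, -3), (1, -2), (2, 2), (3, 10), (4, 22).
-101/35 + (-43/35)x + (13/7)x²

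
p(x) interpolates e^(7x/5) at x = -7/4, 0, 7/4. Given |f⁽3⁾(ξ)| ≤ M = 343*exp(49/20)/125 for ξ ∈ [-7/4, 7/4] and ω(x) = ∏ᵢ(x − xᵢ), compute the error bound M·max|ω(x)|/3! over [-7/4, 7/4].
117649*sqrt(3)*exp(49/20)/216000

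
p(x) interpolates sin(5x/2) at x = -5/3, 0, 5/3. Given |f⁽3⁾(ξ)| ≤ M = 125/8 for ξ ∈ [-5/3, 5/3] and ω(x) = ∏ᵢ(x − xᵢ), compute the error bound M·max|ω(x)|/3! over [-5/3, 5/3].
15625*sqrt(3)/5832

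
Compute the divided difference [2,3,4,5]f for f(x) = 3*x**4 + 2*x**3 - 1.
44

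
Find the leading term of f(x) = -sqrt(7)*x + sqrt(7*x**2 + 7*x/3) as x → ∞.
sqrt(7)/6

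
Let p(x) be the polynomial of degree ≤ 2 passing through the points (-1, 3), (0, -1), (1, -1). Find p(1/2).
-3/2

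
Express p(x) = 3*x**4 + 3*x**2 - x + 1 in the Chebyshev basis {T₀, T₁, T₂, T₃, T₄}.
(29/8)T₀ - T₁ + (3)T₂ + (3/8)T₄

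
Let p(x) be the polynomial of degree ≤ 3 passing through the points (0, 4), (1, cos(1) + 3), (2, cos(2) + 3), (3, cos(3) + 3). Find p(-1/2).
-35*cos(1)/16 + 21*cos(2)/16 - 5*cos(3)/16 + 83/16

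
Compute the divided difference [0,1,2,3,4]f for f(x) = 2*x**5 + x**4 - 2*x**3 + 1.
21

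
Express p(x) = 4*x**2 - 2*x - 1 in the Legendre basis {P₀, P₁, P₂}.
(1/3)P₀ + (-2)P₁ + (8/3)P₂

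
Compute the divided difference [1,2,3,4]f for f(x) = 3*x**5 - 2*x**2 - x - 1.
195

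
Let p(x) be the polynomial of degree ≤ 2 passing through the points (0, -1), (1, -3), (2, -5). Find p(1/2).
-2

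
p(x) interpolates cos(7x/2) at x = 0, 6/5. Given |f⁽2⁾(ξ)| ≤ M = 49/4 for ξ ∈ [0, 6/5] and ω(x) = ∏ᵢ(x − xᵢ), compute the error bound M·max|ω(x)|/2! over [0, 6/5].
441/200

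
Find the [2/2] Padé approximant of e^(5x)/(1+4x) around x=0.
(2425*x**2/492 + 265*x/82 + 1)/(-2855*x**2/492 + 183*x/82 + 1)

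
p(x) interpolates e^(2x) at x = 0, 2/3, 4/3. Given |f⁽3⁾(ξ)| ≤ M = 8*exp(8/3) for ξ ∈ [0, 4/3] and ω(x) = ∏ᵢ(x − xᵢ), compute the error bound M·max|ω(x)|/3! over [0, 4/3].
64*sqrt(3)*exp(8/3)/729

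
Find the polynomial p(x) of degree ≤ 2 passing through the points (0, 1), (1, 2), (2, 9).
3*x**2 - 2*x + 1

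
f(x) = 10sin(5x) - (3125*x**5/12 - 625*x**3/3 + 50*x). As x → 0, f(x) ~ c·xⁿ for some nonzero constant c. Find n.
7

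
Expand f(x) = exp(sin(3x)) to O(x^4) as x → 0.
1 + 3*x + 9*x**2/2 + O(x**4)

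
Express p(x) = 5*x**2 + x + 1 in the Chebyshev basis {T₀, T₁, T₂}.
(7/2)T₀ + T₁ + (5/2)T₂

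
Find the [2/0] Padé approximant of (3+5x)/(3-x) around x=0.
2*x**2/3 + 2*x + 1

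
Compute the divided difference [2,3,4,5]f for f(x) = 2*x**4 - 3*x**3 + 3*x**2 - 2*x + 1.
25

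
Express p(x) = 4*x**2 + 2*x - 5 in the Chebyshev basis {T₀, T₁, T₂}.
(-3)T₀ + (2)T₁ + (2)T₂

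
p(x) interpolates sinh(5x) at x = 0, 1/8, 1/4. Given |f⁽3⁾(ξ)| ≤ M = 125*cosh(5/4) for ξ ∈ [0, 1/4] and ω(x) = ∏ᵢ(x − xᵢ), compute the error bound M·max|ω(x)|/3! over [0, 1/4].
125*sqrt(3)*cosh(5/4)/13824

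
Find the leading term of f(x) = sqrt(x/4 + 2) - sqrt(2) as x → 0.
sqrt(2)*x/16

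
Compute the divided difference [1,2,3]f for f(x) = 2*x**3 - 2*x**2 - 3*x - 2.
10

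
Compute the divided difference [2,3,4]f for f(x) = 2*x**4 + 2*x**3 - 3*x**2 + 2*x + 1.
125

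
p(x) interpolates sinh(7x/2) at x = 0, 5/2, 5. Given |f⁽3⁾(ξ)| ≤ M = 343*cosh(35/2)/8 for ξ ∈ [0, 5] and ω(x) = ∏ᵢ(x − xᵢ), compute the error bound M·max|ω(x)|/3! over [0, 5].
42875*sqrt(3)*cosh(35/2)/1728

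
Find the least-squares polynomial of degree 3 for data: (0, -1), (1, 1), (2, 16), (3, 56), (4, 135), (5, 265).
-64/63 + (11/189)x + (-1/9)x² + (58/27)x³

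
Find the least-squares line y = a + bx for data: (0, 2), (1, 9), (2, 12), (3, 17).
a = 14/5, b = 24/5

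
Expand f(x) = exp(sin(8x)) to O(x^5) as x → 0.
1 + 8*x + 32*x**2 - 512*x**4 + O(x**5)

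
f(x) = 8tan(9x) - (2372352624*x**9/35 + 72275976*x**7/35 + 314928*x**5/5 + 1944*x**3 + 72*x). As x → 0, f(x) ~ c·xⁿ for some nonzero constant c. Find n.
11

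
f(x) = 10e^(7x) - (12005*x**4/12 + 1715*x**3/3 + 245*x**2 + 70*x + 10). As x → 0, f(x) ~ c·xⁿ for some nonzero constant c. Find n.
5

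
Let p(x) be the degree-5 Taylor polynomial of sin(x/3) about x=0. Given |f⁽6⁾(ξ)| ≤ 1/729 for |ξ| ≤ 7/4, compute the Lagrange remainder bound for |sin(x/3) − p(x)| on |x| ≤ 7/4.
117649/2149908480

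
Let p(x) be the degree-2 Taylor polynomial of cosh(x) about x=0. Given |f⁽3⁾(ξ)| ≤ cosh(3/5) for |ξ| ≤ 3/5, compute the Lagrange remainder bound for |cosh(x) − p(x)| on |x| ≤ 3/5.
9*cosh(3/5)/250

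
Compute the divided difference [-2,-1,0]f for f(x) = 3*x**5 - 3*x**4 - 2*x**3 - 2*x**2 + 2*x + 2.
-62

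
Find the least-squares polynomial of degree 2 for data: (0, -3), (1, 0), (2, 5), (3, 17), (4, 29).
-106/35 + (67/70)x + (25/14)x²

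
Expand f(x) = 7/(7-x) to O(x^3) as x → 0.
1 + x/7 + x**2/49 + O(x**3)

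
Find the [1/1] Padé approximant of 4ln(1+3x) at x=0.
12*x/(3*x/2 + 1)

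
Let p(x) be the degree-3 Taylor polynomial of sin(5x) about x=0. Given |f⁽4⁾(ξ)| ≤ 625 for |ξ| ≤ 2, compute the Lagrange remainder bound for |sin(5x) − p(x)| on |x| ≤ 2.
1250/3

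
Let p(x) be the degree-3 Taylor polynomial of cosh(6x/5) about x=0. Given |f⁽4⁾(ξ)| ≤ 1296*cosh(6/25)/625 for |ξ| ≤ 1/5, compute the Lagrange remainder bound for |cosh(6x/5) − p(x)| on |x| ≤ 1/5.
54*cosh(6/25)/390625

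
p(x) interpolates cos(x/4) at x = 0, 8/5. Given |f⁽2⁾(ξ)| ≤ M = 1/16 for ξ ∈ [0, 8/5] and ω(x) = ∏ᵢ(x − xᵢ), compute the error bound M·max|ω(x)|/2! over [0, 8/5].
1/50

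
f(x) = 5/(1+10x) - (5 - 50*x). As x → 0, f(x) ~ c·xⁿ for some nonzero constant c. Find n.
2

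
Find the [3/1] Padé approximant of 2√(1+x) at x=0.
(-x**3/32 + 3*x**2/8 + 9*x/4 + 2)/(5*x/8 + 1)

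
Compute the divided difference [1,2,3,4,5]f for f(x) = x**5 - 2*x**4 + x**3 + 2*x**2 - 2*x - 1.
13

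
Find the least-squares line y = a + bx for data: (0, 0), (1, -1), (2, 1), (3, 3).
a = -9/10, b = 11/10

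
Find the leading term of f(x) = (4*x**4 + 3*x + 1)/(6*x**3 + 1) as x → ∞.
2*x/3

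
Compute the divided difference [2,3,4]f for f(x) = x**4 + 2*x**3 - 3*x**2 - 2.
70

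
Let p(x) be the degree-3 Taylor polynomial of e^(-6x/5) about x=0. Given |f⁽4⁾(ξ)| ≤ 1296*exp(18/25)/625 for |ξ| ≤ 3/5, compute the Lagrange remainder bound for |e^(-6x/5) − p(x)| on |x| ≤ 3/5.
4374*exp(18/25)/390625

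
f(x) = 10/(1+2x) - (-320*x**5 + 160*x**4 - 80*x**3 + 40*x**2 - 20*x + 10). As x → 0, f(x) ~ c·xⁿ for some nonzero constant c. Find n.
6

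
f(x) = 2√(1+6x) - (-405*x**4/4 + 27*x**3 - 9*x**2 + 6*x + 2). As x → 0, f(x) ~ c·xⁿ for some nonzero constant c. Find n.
5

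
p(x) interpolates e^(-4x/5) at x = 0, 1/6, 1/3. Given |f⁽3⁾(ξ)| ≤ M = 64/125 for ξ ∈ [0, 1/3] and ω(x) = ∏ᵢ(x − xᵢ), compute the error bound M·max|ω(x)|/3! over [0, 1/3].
8*sqrt(3)/91125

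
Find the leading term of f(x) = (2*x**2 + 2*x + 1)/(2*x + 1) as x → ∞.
x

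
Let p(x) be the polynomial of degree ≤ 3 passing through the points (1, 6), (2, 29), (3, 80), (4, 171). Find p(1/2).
5/4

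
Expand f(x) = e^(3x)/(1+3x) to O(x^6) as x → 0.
1 + 9*x**2/2 - 9*x**3 + 243*x**4/8 - 891*x**5/10 + O(x**6)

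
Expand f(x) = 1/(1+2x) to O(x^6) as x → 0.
1 - 2*x + 4*x**2 - 8*x**3 + 16*x**4 - 32*x**5 + O(x**6)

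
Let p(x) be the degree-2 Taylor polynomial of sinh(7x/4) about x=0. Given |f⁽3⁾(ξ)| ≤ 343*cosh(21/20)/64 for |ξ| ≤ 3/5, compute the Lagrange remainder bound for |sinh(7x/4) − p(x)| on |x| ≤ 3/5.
3087*cosh(21/20)/16000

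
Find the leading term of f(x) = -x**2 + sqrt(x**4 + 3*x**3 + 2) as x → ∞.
3*x/2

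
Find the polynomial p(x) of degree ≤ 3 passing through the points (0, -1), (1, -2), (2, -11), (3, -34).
-x**3 - x**2 + x - 1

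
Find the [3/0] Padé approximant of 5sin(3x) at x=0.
-45*x**3/2 + 15*x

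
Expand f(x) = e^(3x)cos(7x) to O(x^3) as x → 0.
1 + 3*x - 20*x**2 + O(x**3)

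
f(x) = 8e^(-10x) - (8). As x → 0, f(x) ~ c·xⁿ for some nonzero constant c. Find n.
1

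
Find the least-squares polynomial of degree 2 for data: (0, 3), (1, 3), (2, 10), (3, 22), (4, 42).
106/35 + (-221/70)x + (45/14)x²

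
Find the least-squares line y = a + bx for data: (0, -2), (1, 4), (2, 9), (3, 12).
a = -13/10, b = 47/10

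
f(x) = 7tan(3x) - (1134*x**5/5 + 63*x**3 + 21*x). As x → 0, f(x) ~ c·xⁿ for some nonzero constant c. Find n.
7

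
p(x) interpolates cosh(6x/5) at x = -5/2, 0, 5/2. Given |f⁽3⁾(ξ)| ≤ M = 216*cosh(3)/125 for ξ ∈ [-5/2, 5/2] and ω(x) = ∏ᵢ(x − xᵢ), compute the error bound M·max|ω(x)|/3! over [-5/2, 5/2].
sqrt(3)*cosh(3)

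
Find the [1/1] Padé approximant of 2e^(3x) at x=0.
(3*x + 2)/(1 - 3*x/2)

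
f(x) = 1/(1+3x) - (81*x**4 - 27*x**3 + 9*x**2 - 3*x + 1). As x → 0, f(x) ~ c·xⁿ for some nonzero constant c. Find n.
5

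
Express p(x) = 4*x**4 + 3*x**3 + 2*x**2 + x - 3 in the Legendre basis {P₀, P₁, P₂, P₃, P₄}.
(-23/15)P₀ + (14/5)P₁ + (76/21)P₂ + (6/5)P₃ + (32/35)P₄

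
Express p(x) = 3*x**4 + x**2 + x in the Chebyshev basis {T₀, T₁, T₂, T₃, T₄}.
(13/8)T₀ + T₁ + (2)T₂ + (3/8)T₄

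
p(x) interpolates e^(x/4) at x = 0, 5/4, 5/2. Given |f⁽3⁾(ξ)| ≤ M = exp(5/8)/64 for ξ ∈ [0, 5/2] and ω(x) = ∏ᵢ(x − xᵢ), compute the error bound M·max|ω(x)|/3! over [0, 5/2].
125*sqrt(3)*exp(5/8)/110592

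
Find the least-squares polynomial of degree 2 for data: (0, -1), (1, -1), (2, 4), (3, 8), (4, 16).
-44/35 + (1/70)x + (15/14)x²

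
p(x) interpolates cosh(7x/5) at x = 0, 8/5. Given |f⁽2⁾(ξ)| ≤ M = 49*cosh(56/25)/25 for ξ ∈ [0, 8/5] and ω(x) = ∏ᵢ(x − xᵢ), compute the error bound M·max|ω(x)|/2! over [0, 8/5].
392*cosh(56/25)/625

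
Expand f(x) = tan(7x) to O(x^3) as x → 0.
7*x + O(x**3)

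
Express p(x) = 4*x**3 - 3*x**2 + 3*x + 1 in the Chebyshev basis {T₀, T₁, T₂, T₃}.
(-1/2)T₀ + (6)T₁ + (-3/2)T₂ + T₃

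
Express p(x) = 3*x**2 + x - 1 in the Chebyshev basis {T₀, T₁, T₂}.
(1/2)T₀ + T₁ + (3/2)T₂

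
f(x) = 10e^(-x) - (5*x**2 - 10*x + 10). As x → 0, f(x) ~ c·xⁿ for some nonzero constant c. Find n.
3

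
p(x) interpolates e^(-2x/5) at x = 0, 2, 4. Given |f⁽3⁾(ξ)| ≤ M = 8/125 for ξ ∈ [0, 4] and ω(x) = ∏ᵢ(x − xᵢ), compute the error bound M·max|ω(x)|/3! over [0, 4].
64*sqrt(3)/3375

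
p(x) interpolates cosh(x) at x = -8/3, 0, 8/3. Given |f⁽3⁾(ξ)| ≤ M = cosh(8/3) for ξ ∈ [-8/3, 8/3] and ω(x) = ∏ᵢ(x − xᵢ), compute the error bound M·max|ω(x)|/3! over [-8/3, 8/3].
512*sqrt(3)*cosh(8/3)/729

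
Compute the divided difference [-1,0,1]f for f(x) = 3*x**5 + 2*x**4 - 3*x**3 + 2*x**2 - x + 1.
4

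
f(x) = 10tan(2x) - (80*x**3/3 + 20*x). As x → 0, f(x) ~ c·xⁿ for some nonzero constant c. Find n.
5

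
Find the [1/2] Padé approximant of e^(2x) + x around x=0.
(7*x/3 + 1)/(1 - 2*x/3)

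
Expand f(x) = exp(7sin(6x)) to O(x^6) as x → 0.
1 + 42*x + 882*x**2 + 12096*x**3 + 119070*x**4 + 4336416*x**5/5 + O(x**6)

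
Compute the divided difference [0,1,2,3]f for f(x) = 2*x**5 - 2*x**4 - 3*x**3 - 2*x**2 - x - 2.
35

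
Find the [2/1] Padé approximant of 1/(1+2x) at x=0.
1/(2*x + 1)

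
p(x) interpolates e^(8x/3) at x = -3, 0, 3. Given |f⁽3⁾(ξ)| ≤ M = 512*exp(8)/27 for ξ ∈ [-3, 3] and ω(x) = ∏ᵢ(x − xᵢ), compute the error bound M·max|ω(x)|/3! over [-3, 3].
512*sqrt(3)*exp(8)/27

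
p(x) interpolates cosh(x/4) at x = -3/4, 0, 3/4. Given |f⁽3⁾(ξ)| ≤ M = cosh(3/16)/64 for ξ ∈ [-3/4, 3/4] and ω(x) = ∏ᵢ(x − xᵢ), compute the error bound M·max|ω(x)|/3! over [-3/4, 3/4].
sqrt(3)*cosh(3/16)/4096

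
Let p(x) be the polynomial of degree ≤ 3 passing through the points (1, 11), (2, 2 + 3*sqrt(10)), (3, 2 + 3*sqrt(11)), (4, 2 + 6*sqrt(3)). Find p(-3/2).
-1485*sqrt(10)/16 - 315*sqrt(3)/8 + 2111/16 + 1155*sqrt(11)/16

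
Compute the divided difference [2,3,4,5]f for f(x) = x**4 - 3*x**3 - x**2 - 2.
11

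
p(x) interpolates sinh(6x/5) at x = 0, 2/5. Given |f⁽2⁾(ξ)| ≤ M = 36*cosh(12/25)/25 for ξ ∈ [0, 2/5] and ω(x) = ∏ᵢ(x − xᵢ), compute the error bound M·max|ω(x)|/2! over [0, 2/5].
18*cosh(12/25)/625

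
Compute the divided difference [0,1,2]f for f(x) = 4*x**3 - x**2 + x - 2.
11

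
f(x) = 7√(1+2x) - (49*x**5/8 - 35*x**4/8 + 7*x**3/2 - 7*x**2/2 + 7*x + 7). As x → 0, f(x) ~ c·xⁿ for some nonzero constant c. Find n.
6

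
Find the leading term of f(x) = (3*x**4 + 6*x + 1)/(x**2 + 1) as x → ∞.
3*x**2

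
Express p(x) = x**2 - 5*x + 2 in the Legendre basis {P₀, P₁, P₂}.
(7/3)P₀ + (-5)P₁ + (2/3)P₂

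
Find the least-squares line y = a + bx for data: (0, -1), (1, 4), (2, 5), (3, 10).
a = -3/5, b = 17/5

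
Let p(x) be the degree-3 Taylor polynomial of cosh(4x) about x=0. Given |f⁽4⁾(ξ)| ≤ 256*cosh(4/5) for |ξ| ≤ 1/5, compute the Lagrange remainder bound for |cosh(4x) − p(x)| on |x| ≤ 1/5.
32*cosh(4/5)/1875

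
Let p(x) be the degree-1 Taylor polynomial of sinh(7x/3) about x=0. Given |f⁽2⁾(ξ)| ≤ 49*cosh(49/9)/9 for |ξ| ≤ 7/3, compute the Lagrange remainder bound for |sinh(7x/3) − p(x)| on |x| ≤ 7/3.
2401*cosh(49/9)/162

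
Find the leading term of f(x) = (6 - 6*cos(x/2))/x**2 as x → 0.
3/4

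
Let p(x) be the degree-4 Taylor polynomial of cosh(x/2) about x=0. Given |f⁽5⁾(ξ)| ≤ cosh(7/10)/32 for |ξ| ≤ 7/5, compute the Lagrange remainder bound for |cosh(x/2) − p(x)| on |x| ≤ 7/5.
16807*cosh(7/10)/12000000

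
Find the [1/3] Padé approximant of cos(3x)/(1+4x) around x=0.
(1 - 15*x/16)/(441*x**3/32 + 3*x**2/4 + 49*x/16 + 1)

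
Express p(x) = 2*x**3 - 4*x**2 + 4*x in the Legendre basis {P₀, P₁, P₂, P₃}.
(-4/3)P₀ + (26/5)P₁ + (-8/3)P₂ + (4/5)P₃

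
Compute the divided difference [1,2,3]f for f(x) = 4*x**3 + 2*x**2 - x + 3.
26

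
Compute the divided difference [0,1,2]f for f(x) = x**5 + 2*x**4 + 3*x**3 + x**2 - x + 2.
39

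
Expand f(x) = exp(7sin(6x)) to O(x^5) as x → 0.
1 + 42*x + 882*x**2 + 12096*x**3 + 119070*x**4 + O(x**5)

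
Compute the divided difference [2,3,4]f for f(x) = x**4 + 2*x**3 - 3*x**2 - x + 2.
70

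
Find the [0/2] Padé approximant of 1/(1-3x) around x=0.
1/(1 - 3*x)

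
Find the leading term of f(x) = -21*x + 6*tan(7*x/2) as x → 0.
343*x**3/4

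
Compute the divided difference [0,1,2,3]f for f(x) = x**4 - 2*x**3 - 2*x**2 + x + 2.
4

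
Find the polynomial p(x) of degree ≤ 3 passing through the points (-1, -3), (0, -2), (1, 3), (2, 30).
3*x**3 + 2*x**2 - 2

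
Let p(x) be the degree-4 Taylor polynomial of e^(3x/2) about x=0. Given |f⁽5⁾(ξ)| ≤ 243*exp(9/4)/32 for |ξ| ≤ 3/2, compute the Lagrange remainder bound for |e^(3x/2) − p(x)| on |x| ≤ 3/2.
19683*exp(9/4)/40960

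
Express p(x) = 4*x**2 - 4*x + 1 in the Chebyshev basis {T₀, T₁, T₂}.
(3)T₀ + (-4)T₁ + (2)T₂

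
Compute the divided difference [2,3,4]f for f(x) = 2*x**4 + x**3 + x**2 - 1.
120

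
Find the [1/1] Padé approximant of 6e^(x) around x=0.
(3*x + 6)/(1 - x/2)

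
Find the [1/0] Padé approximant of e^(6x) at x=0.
6*x + 1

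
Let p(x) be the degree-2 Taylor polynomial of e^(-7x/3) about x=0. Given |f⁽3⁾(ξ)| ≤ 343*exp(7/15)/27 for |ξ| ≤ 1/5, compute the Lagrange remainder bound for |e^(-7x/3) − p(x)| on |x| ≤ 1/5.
343*exp(7/15)/20250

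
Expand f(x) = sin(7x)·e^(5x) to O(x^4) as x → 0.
7*x + 35*x**2 + 91*x**3/3 + O(x**4)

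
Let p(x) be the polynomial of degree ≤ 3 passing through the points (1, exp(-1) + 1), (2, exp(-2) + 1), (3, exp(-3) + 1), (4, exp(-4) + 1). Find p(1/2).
(-35*exp(2) - 5 + 21*e + 35*exp(3) + 16*exp(4))*exp(-4)/16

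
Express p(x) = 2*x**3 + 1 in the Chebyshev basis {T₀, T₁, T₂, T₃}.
T₀ + (3/2)T₁ + (1/2)T₃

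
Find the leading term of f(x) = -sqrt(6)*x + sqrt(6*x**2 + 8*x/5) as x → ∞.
2*sqrt(6)/15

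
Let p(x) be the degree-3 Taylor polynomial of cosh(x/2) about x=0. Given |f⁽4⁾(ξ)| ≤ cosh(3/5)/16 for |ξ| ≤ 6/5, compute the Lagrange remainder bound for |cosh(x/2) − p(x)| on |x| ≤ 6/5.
27*cosh(3/5)/5000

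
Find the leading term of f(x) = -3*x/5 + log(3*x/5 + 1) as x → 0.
-9*x**2/50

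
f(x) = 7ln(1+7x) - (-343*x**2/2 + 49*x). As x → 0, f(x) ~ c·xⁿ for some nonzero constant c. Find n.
3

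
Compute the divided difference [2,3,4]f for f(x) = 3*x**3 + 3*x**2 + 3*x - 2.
30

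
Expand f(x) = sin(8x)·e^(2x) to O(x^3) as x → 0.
8*x + 16*x**2 + O(x**3)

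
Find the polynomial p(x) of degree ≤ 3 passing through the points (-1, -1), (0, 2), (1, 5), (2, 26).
3*x**3 + 2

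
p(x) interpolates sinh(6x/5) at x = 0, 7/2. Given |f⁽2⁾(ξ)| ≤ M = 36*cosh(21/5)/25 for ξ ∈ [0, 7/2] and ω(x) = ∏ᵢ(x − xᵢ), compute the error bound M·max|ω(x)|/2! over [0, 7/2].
441*cosh(21/5)/200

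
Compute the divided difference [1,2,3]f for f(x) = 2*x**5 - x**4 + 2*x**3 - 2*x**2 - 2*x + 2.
165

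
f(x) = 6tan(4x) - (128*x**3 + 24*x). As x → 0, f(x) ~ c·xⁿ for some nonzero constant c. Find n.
5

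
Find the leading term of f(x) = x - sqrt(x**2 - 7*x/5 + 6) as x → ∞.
7/10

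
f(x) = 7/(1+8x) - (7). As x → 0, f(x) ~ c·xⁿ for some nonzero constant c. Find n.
1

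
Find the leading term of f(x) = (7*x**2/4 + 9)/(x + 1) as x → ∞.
7*x/4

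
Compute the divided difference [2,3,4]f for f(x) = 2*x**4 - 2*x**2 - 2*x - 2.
108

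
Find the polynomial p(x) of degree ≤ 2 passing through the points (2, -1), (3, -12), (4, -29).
-3*x**2 + 4*x + 3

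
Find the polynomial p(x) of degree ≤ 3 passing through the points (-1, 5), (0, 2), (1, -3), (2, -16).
-x**3 - x**2 - 3*x + 2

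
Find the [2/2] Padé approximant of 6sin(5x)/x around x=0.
(30 - 175*x**2/2)/(5*x**2/4 + 1)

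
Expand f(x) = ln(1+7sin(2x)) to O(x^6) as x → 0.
14*x - 98*x**2 + 2716*x**3/3 - 28420*x**4/3 + 317212*x**5/3 + O(x**6)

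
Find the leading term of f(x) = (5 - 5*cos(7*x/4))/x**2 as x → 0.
245/32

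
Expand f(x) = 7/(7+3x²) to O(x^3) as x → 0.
1 - 3*x**2/7 + O(x**3)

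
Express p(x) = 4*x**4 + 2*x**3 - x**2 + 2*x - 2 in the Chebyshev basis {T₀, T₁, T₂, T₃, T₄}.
-T₀ + (7/2)T₁ + (3/2)T₂ + (1/2)T₃ + (1/2)T₄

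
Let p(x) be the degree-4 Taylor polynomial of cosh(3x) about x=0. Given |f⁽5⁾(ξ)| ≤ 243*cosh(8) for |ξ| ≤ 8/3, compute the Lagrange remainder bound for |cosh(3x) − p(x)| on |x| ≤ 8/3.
4096*cosh(8)/15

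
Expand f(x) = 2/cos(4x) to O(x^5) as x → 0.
2 + 16*x**2 + 320*x**4/3 + O(x**5)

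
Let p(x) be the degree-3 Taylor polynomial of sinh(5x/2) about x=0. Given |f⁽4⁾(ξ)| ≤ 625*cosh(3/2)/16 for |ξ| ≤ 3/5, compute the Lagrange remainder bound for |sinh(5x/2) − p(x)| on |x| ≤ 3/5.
27*cosh(3/2)/128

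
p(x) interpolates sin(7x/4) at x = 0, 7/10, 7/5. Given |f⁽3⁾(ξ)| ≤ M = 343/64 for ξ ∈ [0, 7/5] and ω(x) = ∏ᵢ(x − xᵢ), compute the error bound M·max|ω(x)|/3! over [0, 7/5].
117649*sqrt(3)/1728000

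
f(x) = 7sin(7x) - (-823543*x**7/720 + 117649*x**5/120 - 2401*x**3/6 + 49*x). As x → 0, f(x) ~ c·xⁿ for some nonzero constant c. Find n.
9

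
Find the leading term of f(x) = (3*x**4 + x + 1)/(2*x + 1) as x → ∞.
3*x**3/2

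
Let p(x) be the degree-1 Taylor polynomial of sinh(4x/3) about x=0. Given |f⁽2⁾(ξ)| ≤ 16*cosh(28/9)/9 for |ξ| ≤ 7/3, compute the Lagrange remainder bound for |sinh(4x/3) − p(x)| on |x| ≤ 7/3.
392*cosh(28/9)/81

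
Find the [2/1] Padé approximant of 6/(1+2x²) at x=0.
6 - 12*x**2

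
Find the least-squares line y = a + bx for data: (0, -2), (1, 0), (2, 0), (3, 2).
a = -9/5, b = 6/5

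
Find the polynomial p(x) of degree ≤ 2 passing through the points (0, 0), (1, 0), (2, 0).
0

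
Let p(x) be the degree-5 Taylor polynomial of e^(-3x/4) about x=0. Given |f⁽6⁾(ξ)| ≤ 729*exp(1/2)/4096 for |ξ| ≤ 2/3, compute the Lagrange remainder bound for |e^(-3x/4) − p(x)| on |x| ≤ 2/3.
exp(1/2)/46080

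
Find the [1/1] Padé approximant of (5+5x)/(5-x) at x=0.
(x + 1)/(1 - x/5)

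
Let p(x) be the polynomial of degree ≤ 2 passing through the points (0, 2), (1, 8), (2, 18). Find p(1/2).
9/2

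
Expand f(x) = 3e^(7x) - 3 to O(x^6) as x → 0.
21*x + 147*x**2/2 + 343*x**3/2 + 2401*x**4/8 + 16807*x**5/40 + O(x**6)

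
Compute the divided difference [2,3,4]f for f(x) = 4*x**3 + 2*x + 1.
36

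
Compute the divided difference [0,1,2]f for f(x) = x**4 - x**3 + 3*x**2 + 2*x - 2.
7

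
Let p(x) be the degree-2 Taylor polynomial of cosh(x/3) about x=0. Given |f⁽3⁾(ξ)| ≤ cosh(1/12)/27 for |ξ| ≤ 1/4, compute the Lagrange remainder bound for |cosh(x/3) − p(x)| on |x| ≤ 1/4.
cosh(1/12)/10368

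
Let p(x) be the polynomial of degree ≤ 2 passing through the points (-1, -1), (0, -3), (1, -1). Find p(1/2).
-5/2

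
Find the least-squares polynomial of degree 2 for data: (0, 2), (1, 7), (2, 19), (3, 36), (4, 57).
59/35 + (233/70)x + (37/14)x²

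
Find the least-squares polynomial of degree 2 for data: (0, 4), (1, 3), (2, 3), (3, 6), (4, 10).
142/35 + (-31/14)x + (13/14)x²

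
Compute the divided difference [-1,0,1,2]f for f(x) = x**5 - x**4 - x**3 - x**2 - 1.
2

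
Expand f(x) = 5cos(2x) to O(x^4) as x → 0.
5 - 10*x**2 + O(x**4)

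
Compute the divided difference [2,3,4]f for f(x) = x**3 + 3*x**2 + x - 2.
12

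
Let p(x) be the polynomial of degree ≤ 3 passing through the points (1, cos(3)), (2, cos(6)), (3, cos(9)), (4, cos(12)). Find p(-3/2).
-495*cos(6)/16 + 385*cos(9)/16 + 231*cos(3)/16 - 105*cos(12)/16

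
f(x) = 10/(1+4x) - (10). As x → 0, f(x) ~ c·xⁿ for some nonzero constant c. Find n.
1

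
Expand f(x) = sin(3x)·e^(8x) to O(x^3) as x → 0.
3*x + 24*x**2 + O(x**3)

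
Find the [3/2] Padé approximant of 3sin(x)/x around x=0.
(3 - 7*x**2/20)/(x**2/20 + 1)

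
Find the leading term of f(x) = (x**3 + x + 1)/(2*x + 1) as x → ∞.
x**2/2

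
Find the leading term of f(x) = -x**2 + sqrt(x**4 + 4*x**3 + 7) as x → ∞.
2*x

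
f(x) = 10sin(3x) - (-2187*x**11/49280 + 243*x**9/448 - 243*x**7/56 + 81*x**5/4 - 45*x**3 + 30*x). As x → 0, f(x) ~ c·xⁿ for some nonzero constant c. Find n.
13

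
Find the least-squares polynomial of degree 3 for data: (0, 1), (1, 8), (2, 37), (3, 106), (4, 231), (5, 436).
52/63 + (185/54)x + (67/63)x² + (169/54)x³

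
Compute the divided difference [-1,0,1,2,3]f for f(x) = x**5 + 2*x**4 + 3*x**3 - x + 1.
7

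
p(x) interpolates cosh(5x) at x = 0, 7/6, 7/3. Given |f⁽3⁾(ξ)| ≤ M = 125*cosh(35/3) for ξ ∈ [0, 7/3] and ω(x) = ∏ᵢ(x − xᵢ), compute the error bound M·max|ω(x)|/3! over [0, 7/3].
42875*sqrt(3)*cosh(35/3)/5832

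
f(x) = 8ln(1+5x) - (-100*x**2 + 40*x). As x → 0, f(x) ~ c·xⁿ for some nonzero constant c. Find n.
3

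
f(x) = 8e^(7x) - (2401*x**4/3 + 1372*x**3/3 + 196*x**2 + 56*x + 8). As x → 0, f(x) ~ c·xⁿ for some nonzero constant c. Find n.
5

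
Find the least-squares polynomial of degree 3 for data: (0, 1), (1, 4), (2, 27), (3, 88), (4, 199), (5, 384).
6/7 + (-29/42)x + (9/7)x² + (17/6)x³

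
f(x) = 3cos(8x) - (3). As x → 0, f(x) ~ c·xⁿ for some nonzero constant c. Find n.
2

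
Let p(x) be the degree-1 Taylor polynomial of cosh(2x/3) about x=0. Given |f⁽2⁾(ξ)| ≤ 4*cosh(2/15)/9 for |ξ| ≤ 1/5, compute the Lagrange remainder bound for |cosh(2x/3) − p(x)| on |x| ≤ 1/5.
2*cosh(2/15)/225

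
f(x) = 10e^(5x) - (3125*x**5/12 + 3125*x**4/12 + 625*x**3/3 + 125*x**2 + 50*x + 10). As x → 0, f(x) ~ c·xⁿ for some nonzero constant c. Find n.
6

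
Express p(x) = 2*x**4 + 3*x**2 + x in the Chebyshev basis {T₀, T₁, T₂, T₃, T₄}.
(9/4)T₀ + T₁ + (5/2)T₂ + (1/4)T₄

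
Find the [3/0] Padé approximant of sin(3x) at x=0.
-9*x**3/2 + 3*x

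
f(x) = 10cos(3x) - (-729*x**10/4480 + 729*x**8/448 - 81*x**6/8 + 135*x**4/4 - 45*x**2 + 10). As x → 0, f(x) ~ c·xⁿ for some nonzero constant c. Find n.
12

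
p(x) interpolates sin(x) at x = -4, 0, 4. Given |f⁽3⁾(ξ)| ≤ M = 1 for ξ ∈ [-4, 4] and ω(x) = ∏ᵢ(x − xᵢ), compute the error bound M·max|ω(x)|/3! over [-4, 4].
64*sqrt(3)/27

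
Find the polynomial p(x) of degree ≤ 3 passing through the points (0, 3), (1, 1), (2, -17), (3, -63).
-2*x**3 - 2*x**2 + 2*x + 3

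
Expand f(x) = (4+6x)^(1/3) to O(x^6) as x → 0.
2**(2/3) + 2**(2/3)*x/2 - 2**(2/3)*x**2/4 + 5*2**(2/3)*x**3/24 - 5*2**(2/3)*x**4/24 + 11*2**(2/3)*x**5/48 + O(x**6)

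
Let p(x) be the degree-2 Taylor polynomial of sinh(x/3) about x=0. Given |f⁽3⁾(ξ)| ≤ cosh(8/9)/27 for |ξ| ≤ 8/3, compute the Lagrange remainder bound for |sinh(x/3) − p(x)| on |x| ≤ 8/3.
256*cosh(8/9)/2187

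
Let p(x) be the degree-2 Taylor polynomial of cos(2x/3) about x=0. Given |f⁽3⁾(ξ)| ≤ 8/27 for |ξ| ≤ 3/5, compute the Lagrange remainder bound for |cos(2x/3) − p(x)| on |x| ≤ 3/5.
4/375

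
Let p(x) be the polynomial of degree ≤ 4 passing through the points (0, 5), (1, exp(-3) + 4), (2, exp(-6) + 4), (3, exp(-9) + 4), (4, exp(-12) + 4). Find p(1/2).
(-70*exp(6) - 5 + 28*exp(3) + 140*exp(9) + 547*exp(12))*exp(-12)/128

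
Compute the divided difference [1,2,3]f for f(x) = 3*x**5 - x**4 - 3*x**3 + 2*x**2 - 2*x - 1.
229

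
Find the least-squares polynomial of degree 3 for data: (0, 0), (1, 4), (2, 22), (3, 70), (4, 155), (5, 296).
-1/42 + (205/252)x + (41/42)x² + (77/36)x³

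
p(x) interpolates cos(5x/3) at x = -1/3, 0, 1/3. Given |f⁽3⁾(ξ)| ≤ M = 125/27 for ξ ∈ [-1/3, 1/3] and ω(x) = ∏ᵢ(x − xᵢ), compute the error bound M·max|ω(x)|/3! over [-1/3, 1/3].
125*sqrt(3)/19683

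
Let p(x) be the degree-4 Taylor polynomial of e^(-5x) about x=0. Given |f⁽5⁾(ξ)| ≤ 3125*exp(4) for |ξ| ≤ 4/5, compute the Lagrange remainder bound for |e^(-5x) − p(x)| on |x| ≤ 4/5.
128*exp(4)/15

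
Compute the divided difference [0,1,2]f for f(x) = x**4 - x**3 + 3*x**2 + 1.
7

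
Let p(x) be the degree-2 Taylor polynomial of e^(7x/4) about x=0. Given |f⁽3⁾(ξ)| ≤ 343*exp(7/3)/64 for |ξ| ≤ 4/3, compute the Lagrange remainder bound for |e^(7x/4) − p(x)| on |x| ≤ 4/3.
343*exp(7/3)/162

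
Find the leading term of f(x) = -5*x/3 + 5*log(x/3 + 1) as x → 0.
-5*x**2/18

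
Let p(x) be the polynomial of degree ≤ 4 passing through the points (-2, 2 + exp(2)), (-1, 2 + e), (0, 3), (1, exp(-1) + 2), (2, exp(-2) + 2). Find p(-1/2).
(-20*e + 3 + (-5*exp(2) + 60*e + 346)*exp(2))*exp(-2)/128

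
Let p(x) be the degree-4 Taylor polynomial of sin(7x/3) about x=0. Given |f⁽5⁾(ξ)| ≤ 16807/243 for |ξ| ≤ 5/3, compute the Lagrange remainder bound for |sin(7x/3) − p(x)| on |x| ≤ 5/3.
10504375/1417176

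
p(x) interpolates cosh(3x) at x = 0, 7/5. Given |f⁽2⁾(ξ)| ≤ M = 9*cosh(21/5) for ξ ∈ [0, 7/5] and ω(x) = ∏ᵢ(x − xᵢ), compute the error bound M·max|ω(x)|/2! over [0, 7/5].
441*cosh(21/5)/200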